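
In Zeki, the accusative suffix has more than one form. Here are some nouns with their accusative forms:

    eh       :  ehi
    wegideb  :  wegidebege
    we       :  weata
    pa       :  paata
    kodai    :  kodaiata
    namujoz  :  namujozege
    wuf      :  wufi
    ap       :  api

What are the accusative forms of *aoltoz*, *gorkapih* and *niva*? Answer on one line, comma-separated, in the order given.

aoltozege, gorkapihi, nivaata

Looking at the final sound of each stem: -i when the stem ends in a voiceless consonant (*eh*, *wuf*, *ap*); -ege when the stem ends in a voiced consonant (*wegideb*, *namujoz*); -ata when the stem ends in a vowel (*we*, *pa*, *kodai*).
The final sound of *aoltoz* is /z/, which is a voiced consonant, so the suffix is -ege, giving *aoltozege*.
Since the final sound of *gorkapih* is /h/ (a voiceless consonant), it takes -i, giving *gorkapihi*.
Since the final sound of *niva* is /a/ (a vowel), it takes -ata, giving *nivaata*.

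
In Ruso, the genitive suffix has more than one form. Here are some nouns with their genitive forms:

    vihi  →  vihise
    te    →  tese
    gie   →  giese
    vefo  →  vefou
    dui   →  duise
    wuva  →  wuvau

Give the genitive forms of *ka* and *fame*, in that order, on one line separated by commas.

kau, famese

The pattern is front/back vowel harmony: -se when the last vowel of the stem is a front vowel (*vihi*, *te*, *gie*, *dui*); -u when the last vowel of the stem is a back vowel (*vefo*, *wuva*).
*ka* — last vowel /a/ (a back vowel) → -u → *kau*.
*fame* — last vowel /e/ (a front vowel) → -se → *famese*.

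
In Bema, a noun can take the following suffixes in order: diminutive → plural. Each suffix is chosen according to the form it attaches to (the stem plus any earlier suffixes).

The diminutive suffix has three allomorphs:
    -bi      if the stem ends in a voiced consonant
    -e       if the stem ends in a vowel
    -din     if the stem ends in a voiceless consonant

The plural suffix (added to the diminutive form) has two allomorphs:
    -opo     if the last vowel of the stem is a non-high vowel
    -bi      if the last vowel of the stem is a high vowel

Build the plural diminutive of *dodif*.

The final sound of *dodif* is /f/, which is a voiceless consonant, so the diminutive suffix is -din, giving *dodifdin*.
Since the last vowel of the diminutive form *dodifdin* is /i/ (a high vowel), it takes -bi, giving *dodifdinbi*.

dodifdinbi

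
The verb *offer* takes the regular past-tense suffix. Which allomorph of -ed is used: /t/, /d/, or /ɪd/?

/d/

The stem *offer* ends in a voiced sound other than /d/.
The -ed suffix is realized as /ɪd/ after /t, d/; as /t/ after other voiceless consonants; and as /d/ after other voiced sounds.
So -ed on *offer* is pronounced /d/.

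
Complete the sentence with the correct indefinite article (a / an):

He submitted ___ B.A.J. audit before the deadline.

The indefinite article is chosen by the initial *sound* of the following word, not its spelling.
The initialism *B.A.J.* is read letter by letter; the first letter, B, is pronounced /biː/, which begins with a consonant sound.
So the article is *a*: He submitted a B.A.J. audit before the deadline.

a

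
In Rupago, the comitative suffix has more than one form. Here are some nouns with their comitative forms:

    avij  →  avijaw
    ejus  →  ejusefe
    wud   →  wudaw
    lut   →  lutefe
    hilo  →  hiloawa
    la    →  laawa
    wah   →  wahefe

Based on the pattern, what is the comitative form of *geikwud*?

geikwudaw

The suffix is conditioned by the final sound: -efe when the stem ends in a voiceless consonant (*ejus*, *lut*, *wah*); -aw when the stem ends in a voiced consonant (*avij*, *wud*); -awa when the stem ends in a vowel (*hilo*, *la*).
The final sound of *geikwud* is /d/, which is a voiced consonant, so the suffix is -aw, giving *geikwudaw*.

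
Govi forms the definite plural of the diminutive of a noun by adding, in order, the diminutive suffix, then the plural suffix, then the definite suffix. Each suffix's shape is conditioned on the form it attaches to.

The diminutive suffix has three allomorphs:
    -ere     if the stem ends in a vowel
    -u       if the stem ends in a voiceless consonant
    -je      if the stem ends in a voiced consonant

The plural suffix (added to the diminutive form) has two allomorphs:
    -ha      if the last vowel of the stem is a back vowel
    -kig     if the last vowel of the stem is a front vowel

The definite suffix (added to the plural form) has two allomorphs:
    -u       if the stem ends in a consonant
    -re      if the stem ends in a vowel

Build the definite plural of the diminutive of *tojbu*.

*tojbu*: final sound = /u/, a vowel → -ere → *tojbuere*.
The last vowel of the diminutive form *tojbuere* is /e/, which is a front vowel, so the plural suffix is -kig, giving *tojbuerekig*.
The plural form *tojbuerekig* — final sound /g/ (a consonant) → -u → *tojbuerekigu*.

tojbuerekigu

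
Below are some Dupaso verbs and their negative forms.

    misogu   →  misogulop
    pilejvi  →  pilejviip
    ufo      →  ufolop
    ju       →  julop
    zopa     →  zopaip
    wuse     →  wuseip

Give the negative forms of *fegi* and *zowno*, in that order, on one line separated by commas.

Looking at the last vowel of each stem: -lop when the last vowel of the stem is a rounded vowel (*misogu*, *ufo*, *ju*); -ip when the last vowel of the stem is an unrounded vowel (*pilejvi*, *zopa*, *wuse*).
The last vowel of *fegi* is /i/, which is an unrounded vowel, so the suffix is -ip, giving *fegiip*.
The last vowel of *zowno* is /o/, which is a rounded vowel, so the suffix is -lop, giving *zownolop*.

fegiip, zownolop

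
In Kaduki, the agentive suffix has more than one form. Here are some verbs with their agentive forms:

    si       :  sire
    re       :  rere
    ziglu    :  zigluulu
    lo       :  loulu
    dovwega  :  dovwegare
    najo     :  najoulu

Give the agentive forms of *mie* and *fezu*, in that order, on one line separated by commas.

Looking at the last vowel of each stem: -ulu when the last vowel of the stem is a rounded vowel (*ziglu*, *lo*, *najo*); -re when the last vowel of the stem is an unrounded vowel (*si*, *re*, *dovwega*).
The last vowel of *mie* is /e/, which is an unrounded vowel, so the suffix is -re, giving *miere*.
*fezu* — last vowel /u/ (a rounded vowel) → -ulu → *fezuulu*.

miere, fezuulu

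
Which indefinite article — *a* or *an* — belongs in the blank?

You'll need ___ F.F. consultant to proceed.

The indefinite article is chosen by the initial *sound* of the following word, not its spelling.
The initialism *F.F.* is read letter by letter; the first letter, F, is pronounced /ɛf/, which begins with a vowel sound.
So the article is *an*: You'll need an F.F. consultant to proceed.

an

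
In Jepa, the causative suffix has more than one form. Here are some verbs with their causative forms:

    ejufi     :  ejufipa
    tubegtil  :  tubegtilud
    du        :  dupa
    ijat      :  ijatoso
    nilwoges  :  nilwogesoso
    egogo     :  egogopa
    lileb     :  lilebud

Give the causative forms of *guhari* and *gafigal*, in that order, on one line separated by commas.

The suffix is conditioned by the final sound: -oso when the stem ends in a voiceless consonant (*ijat*, *nilwoges*); -ud when the stem ends in a voiced consonant (*tubegtil*, *lileb*); -pa when the stem ends in a vowel (*ejufi*, *du*, *egogo*).
The final sound of *guhari* is /i/, which is a vowel, so the suffix is -pa, giving *guharipa*.
*gafigal*: final sound = /l/, a voiced consonant → -ud → *gafigalud*.

guharipa, gafigalud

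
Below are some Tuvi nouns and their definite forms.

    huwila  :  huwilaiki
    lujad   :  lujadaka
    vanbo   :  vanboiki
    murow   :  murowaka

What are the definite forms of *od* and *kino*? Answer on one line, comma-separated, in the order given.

odaka, kinoiki

Looking at the final sound of each stem: -aka when the stem ends in a consonant (*lujad*, *murow*); -iki when the stem ends in a vowel (*huwila*, *vanbo*).
The final sound of *od* is /d/, which is a consonant, so the suffix is -aka, giving *odaka*.
The final sound of *kino* is /o/, which is a vowel, so the suffix is -iki, giving *kinoiki*.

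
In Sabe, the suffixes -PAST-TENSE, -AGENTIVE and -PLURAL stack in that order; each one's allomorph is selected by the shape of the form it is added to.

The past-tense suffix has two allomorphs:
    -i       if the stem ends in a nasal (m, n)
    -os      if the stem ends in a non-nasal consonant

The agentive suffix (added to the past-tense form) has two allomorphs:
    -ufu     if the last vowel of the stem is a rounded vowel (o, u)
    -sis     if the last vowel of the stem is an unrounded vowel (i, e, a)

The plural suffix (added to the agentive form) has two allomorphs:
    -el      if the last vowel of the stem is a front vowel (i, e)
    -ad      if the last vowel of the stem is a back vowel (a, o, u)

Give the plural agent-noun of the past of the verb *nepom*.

Since the final consonant of *nepom* is /m/ (a nasal), it takes -i, giving *nepomi*.
The past-tense form *nepomi* — last vowel /i/ (an unrounded vowel) → -sis → *nepomisis*.
The last vowel of the agentive form *nepomisis* is /i/, which is a front vowel, so the plural suffix is -el, giving *nepomisisel*.

nepomisisel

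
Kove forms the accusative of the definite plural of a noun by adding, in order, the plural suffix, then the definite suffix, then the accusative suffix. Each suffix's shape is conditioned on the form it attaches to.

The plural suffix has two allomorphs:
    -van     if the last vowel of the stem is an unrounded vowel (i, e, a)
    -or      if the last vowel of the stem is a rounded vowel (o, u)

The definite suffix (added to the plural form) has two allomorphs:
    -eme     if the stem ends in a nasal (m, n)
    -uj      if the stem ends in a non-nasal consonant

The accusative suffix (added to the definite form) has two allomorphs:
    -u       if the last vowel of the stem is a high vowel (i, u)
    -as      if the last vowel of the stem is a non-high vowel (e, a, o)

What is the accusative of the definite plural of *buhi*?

buhivanemeas

*buhi*: last vowel = /i/, an unrounded vowel → -van → *buhivan*.
The plural form *buhivan*: final consonant = /n/, a nasal → -eme → *buhivaneme*.
Since the last vowel of the definite form *buhivaneme* is /e/ (a non-high vowel), it takes -as, giving *buhivanemeas*.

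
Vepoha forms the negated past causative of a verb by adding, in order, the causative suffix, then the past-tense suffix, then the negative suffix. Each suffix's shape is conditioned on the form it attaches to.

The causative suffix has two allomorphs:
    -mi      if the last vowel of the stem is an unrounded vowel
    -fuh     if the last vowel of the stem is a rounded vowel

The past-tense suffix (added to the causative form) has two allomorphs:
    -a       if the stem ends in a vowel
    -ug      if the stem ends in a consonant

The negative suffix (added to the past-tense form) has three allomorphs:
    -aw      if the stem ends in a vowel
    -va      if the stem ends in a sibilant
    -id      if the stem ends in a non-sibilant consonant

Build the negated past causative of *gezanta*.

gezantamiaaw

Since the last vowel of *gezanta* is /a/ (an unrounded vowel), it takes -mi, giving *gezantami*.
The causative form *gezantami* — final sound /i/ (a vowel) → -a → *gezantamia*.
Since the final sound of the past-tense form *gezantamia* is /a/ (a vowel), it takes -aw, giving *gezantamiaaw*.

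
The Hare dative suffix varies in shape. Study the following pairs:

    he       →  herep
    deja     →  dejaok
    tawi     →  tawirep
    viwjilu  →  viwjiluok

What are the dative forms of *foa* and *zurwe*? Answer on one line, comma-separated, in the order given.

The alternation tracks the last vowel of the stem — -rep when the last vowel of the stem is a front vowel (*he*, *tawi*); -ok when the last vowel of the stem is a back vowel (*deja*, *viwjilu*).
The last vowel of *foa* is /a/, which is a back vowel, so the suffix is -ok, giving *foaok*.
The last vowel of *zurwe* is /e/, which is a front vowel, so the suffix is -rep, giving *zurwerep*.

foaok, zurwerep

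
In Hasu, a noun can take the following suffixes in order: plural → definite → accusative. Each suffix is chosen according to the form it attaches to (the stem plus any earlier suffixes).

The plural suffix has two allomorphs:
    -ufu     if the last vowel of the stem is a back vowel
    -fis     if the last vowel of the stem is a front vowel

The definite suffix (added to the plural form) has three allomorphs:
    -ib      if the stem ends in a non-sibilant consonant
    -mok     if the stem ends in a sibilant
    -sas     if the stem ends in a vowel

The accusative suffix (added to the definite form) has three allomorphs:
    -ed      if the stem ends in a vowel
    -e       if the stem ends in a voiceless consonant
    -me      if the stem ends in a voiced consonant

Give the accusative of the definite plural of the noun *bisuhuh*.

*bisuhuh* — last vowel /u/ (a back vowel) → -ufu → *bisuhuhufu*.
Since the final sound of the plural form *bisuhuhufu* is /u/ (a vowel), it takes -sas, giving *bisuhuhufusas*.
The definite form *bisuhuhufusas*: final sound = /s/, a voiceless consonant → -e → *bisuhuhufusase*.

bisuhuhufusase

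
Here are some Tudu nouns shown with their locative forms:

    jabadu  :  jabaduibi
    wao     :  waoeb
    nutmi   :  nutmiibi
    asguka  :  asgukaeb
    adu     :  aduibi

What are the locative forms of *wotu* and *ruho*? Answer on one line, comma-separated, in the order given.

The suffix is conditioned by the last vowel: -ibi when the last vowel of the stem is a high vowel (*jabadu*, *nutmi*, *adu*); -eb when the last vowel of the stem is a non-high vowel (*wao*, *asguka*).
*wotu*: last vowel = /u/, a high vowel → -ibi → *wotuibi*.
*ruho* — last vowel /o/ (a non-high vowel) → -eb → *ruhoeb*.

wotuibi, ruhoeb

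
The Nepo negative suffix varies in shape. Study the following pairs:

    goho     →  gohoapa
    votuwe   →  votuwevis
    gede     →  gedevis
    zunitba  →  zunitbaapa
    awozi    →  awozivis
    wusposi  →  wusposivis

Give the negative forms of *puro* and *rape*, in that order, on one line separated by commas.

puroapa, rapevis

The pattern is front/back vowel harmony: -vis when the last vowel of the stem is a front vowel (*votuwe*, *gede*, *awozi*, *wusposi*); -apa when the last vowel of the stem is a back vowel (*goho*, *zunitba*).
The last vowel of *puro* is /o/, which is a back vowel, so the suffix is -apa, giving *puroapa*.
*rape* — last vowel /e/ (a front vowel) → -vis → *rapevis*.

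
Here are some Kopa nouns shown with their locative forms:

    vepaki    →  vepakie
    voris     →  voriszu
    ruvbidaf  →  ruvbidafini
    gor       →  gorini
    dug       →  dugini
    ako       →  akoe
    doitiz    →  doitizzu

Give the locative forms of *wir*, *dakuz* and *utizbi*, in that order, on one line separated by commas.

The pattern is sibilance of the final sound: -zu when the stem ends in a sibilant (*voris*, *doitiz*); -ini when the stem ends in a non-sibilant consonant (*ruvbidaf*, *gor*, *dug*); -e when the stem ends in a vowel (*vepaki*, *ako*).
*wir*: final sound = /r/, a non-sibilant consonant → -ini → *wirini*.
*dakuz*: final sound = /z/, a sibilant → -zu → *dakuzzu*.
*utizbi*: final sound = /i/, a vowel → -e → *utizbie*.

wirini, dakuzzu, utizbie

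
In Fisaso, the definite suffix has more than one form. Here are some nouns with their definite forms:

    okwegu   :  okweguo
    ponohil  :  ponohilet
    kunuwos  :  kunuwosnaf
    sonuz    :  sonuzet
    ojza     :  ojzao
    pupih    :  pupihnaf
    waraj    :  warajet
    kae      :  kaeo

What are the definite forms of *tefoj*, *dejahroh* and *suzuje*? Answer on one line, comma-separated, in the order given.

The alternation tracks the final sound of the stem — -naf when the stem ends in a voiceless consonant (*kunuwos*, *pupih*); -et when the stem ends in a voiced consonant (*ponohil*, *sonuz*, *waraj*); -o when the stem ends in a vowel (*okwegu*, *ojza*, *kae*).
*tefoj* — final sound /j/ (a voiced consonant) → -et → *tefojet*.
Since the final sound of *dejahroh* is /h/ (a voiceless consonant), it takes -naf, giving *dejahrohnaf*.
Since the final sound of *suzuje* is /e/ (a vowel), it takes -o, giving *suzujeo*.

tefojet, dejahrohnaf, suzujeo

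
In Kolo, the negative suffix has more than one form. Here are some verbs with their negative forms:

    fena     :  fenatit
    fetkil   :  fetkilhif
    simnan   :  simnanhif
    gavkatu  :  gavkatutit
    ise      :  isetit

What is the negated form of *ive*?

ivetit

The alternation tracks the final sound of the stem — -hif when the stem ends in a consonant (*fetkil*, *simnan*); -tit when the stem ends in a vowel (*fena*, *gavkatu*, *ise*).
*ive*: final sound = /e/, a vowel → -tit → *ivetit*.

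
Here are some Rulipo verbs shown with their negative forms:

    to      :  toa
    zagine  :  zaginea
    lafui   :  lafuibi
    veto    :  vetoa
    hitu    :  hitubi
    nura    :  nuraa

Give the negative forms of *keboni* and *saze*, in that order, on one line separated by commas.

kebonibi, sazea

Looking at the last vowel of each stem: -bi when the last vowel of the stem is a high vowel (*lafui*, *hitu*); -a when the last vowel of the stem is a non-high vowel (*to*, *zagine*, *veto*, *nura*).
*keboni*: last vowel = /i/, a high vowel → -bi → *kebonibi*.
*saze*: last vowel = /e/, a non-high vowel → -a → *sazea*.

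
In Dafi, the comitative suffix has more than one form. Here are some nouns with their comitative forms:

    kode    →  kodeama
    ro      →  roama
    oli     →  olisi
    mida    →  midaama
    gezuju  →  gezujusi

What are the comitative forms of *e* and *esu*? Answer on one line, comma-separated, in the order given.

The pattern is height harmony: -si when the last vowel of the stem is a high vowel (*oli*, *gezuju*); -ama when the last vowel of the stem is a non-high vowel (*kode*, *ro*, *mida*).
*e*: last vowel = /e/, a non-high vowel → -ama → *eama*.
Since the last vowel of *esu* is /u/ (a high vowel), it takes -si, giving *esusi*.

eama, esusi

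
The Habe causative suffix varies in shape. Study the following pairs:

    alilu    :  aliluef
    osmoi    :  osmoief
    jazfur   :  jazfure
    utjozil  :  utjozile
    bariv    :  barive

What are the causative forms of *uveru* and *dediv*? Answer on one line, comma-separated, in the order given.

The alternation tracks the final sound of the stem — -e when the stem ends in a consonant (*jazfur*, *utjozil*, *bariv*); -ef when the stem ends in a vowel (*alilu*, *osmoi*).
Since the final sound of *uveru* is /u/ (a vowel), it takes -ef, giving *uveruef*.
*dediv*: final sound = /v/, a consonant → -e → *dedive*.

uveruef, dedive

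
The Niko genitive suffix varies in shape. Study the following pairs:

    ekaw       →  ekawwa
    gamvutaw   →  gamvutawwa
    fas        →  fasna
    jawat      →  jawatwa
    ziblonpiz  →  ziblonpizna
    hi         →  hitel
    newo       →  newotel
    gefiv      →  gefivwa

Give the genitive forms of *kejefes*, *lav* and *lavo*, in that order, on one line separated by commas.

The pattern is sibilance of the final sound: -na when the stem ends in a sibilant (*fas*, *ziblonpiz*); -wa when the stem ends in a non-sibilant consonant (*ekaw*, *gamvutaw*, *jawat*, *gefiv*); -tel when the stem ends in a vowel (*hi*, *newo*).
*kejefes* — final sound /s/ (a sibilant) → -na → *kejefesna*.
The final sound of *lav* is /v/, which is a non-sibilant consonant, so the suffix is -wa, giving *lavwa*.
*lavo*: final sound = /o/, a vowel → -tel → *lavotel*.

kejefesna, lavwa, lavotel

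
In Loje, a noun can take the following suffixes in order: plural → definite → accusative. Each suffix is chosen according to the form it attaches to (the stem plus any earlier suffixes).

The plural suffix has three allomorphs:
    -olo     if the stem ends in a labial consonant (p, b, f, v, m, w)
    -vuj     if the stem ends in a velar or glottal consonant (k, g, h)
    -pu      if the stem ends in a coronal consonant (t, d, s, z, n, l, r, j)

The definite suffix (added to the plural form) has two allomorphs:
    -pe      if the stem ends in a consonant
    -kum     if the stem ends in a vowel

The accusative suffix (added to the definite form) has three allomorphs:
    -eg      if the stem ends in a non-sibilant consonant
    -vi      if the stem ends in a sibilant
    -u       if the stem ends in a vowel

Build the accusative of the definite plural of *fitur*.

Since the final consonant of *fitur* is /r/ (coronal), it takes -pu, giving *fiturpu*.
The plural form *fiturpu* — final sound /u/ (a vowel) → -kum → *fiturpukum*.
The definite form *fiturpukum*: final sound = /m/, a non-sibilant consonant → -eg → *fiturpukumeg*.

fiturpukumeg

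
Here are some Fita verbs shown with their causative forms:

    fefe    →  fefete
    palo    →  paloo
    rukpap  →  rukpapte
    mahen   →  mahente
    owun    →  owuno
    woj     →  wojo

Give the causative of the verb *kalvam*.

kalvamte

Looking at the last vowel of each stem: -o when the last vowel of the stem is a rounded vowel (*palo*, *owun*, *woj*); -te when the last vowel of the stem is an unrounded vowel (*fefe*, *rukpap*, *mahen*).
*kalvam*: last vowel = /a/, an unrounded vowel → -te → *kalvamte*.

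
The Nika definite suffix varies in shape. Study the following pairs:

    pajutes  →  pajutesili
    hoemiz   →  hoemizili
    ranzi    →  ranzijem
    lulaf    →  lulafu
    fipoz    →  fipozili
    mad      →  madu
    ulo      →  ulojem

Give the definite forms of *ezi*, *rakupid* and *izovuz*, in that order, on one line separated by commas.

The suffix is conditioned by the final sound: -ili when the stem ends in a sibilant (*pajutes*, *hoemiz*, *fipoz*); -u when the stem ends in a non-sibilant consonant (*lulaf*, *mad*); -jem when the stem ends in a vowel (*ranzi*, *ulo*).
Since the final sound of *ezi* is /i/ (a vowel), it takes -jem, giving *ezijem*.
The final sound of *rakupid* is /d/, which is a non-sibilant consonant, so the suffix is -u, giving *rakupidu*.
*izovuz*: final sound = /z/, a sibilant → -ili → *izovuzili*.

ezijem, rakupidu, izovuzili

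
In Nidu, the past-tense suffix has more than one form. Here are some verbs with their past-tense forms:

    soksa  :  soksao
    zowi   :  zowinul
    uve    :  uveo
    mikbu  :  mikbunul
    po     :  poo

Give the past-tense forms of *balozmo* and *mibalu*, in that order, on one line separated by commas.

balozmoo, mibalunul

Looking at the last vowel of each stem: -nul when the last vowel of the stem is a high vowel (*zowi*, *mikbu*); -o when the last vowel of the stem is a non-high vowel (*soksa*, *uve*, *po*).
*balozmo*: last vowel = /o/, a non-high vowel → -o → *balozmoo*.
*mibalu*: last vowel = /u/, a high vowel → -nul → *mibalunul*.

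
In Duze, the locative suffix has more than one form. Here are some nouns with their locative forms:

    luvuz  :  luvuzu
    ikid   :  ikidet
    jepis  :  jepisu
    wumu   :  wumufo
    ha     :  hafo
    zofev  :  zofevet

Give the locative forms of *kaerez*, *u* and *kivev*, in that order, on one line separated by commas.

kaerezu, ufo, kivevet

The suffix is conditioned by the final sound: -u when the stem ends in a sibilant (*luvuz*, *jepis*); -et when the stem ends in a non-sibilant consonant (*ikid*, *zofev*); -fo when the stem ends in a vowel (*wumu*, *ha*).
*kaerez*: final sound = /z/, a sibilant → -u → *kaerezu*.
The final sound of *u* is /u/, which is a vowel, so the suffix is -fo, giving *ufo*.
Since the final sound of *kivev* is /v/ (a non-sibilant consonant), it takes -et, giving *kivevet*.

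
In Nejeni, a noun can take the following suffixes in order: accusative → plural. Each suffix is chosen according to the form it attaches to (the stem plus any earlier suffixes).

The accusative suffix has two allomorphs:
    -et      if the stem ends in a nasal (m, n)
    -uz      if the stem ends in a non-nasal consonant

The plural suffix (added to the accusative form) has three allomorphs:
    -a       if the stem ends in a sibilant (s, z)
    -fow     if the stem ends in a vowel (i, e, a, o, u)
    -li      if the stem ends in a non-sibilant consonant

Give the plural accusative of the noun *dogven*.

dogvenetli

The final consonant of *dogven* is /n/, which is a nasal, so the accusative suffix is -et, giving *dogvenet*.
The final sound of the accusative form *dogvenet* is /t/, which is a non-sibilant consonant, so the plural suffix is -li, giving *dogvenetli*.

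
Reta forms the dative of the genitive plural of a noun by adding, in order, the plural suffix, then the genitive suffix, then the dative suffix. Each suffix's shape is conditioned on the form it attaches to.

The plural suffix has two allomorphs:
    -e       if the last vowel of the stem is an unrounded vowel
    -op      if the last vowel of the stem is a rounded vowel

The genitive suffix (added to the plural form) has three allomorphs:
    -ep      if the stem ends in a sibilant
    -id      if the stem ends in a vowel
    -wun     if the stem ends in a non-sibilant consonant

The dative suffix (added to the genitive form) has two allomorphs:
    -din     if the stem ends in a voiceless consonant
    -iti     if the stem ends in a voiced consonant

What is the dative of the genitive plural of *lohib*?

lohibeiditi

*lohib*: last vowel = /i/, an unrounded vowel → -e → *lohibe*.
The final sound of the plural form *lohibe* is /e/, which is a vowel, so the genitive suffix is -id, giving *lohibeid*.
The final consonant of the genitive form *lohibeid* is /d/, which is voiced, so the dative suffix is -iti, giving *lohibeiditi*.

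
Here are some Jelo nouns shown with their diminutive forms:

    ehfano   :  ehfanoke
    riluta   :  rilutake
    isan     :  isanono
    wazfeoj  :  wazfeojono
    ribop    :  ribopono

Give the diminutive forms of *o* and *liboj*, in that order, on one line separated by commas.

oke, libojono

The pattern is consonant vs. vowel: -ono when the stem ends in a consonant (*isan*, *wazfeoj*, *ribop*); -ke when the stem ends in a vowel (*ehfano*, *riluta*).
*o*: final sound = /o/, a vowel → -ke → *oke*.
*liboj*: final sound = /j/, a consonant → -ono → *libojono*.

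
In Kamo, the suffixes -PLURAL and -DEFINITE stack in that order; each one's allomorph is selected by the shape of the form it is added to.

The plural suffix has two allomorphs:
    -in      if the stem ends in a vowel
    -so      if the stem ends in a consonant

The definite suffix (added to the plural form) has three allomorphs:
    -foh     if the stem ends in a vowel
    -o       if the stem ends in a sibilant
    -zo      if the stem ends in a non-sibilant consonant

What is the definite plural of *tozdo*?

The final sound of *tozdo* is /o/, which is a vowel, so the plural suffix is -in, giving *tozdoin*.
The plural form *tozdoin* — final sound /n/ (a non-sibilant consonant) → -zo → *tozdoinzo*.

tozdoinzo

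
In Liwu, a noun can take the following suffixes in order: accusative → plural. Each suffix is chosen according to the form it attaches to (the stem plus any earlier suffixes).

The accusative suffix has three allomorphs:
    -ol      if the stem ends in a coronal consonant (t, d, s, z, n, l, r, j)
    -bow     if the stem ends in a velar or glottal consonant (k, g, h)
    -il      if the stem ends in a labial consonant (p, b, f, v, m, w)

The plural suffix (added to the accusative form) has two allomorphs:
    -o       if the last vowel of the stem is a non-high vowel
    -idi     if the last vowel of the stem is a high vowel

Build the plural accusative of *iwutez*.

iwutezolo

Since the final consonant of *iwutez* is /z/ (coronal), it takes -ol, giving *iwutezol*.
The accusative form *iwutezol*: last vowel = /o/, a non-high vowel → -o → *iwutezolo*.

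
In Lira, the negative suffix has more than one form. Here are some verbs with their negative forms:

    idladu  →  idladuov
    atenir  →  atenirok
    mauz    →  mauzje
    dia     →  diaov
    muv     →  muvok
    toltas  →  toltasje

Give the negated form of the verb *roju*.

rojuov

The alternation tracks the final sound of the stem — -je when the stem ends in a sibilant (*mauz*, *toltas*); -ok when the stem ends in a non-sibilant consonant (*atenir*, *muv*); -ov when the stem ends in a vowel (*idladu*, *dia*).
*roju* — final sound /u/ (a vowel) → -ov → *rojuov*.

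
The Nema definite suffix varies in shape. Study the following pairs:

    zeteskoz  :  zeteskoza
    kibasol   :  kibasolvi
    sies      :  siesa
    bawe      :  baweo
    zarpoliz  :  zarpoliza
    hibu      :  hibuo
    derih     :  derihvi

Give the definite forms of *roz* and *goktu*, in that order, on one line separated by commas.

roza, goktuo

The suffix is conditioned by the final sound: -a when the stem ends in a sibilant (*zeteskoz*, *sies*, *zarpoliz*); -vi when the stem ends in a non-sibilant consonant (*kibasol*, *derih*); -o when the stem ends in a vowel (*bawe*, *hibu*).
Since the final sound of *roz* is /z/ (a sibilant), it takes -a, giving *roza*.
Since the final sound of *goktu* is /u/ (a vowel), it takes -o, giving *goktuo*.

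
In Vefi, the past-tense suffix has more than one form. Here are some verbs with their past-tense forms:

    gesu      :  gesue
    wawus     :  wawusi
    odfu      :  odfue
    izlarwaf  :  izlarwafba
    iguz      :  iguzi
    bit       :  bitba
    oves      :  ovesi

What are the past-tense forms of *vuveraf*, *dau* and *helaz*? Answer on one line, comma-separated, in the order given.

vuverafba, daue, helazi

The pattern is sibilance of the final sound: -i when the stem ends in a sibilant (*wawus*, *iguz*, *oves*); -ba when the stem ends in a non-sibilant consonant (*izlarwaf*, *bit*); -e when the stem ends in a vowel (*gesu*, *odfu*).
Since the final sound of *vuveraf* is /f/ (a non-sibilant consonant), it takes -ba, giving *vuverafba*.
*dau* — final sound /u/ (a vowel) → -e → *daue*.
The final sound of *helaz* is /z/, which is a sibilant, so the suffix is -i, giving *helazi*.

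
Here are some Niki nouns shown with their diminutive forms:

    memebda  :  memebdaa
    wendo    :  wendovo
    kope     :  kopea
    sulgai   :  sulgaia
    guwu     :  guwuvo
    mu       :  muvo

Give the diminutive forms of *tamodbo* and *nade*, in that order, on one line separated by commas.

tamodbovo, nadea

The suffix is conditioned by the last vowel: -vo when the last vowel of the stem is a rounded vowel (*wendo*, *guwu*, *mu*); -a when the last vowel of the stem is an unrounded vowel (*memebda*, *kope*, *sulgai*).
The last vowel of *tamodbo* is /o/, which is a rounded vowel, so the suffix is -vo, giving *tamodbovo*.
*nade* — last vowel /e/ (an unrounded vowel) → -a → *nadea*.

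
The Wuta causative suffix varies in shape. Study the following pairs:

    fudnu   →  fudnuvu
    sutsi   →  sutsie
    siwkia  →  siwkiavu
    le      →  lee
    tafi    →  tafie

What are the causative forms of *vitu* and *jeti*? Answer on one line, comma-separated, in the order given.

vituvu, jetie

Looking at the last vowel of each stem: -e when the last vowel of the stem is a front vowel (*sutsi*, *le*, *tafi*); -vu when the last vowel of the stem is a back vowel (*fudnu*, *siwkia*).
Since the last vowel of *vitu* is /u/ (a back vowel), it takes -vu, giving *vituvu*.
*jeti*: last vowel = /i/, a front vowel → -e → *jetie*.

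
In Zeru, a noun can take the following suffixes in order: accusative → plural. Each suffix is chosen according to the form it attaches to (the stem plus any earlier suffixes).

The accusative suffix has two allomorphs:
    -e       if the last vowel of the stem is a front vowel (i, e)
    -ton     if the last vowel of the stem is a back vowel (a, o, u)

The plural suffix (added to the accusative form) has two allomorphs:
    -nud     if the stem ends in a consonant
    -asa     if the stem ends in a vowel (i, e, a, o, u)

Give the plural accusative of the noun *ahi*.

Since the last vowel of *ahi* is /i/ (a front vowel), it takes -e, giving *ahie*.
The accusative form *ahie* — final sound /e/ (a vowel) → -asa → *ahieasa*.

ahieasa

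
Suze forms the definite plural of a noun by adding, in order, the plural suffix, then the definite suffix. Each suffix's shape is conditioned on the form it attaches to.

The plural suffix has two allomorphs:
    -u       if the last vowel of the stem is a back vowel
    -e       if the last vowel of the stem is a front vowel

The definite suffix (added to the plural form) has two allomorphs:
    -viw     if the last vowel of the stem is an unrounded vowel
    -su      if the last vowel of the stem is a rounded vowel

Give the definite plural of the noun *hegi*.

Since the last vowel of *hegi* is /i/ (a front vowel), it takes -e, giving *hegie*.
The plural form *hegie*: last vowel = /e/, an unrounded vowel → -viw → *hegieviw*.

hegieviw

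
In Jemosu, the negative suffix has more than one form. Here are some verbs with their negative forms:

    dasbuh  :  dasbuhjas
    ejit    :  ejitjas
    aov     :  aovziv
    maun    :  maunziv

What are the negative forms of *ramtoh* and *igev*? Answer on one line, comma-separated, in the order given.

ramtohjas, igevziv

The alternation tracks the final consonant of the stem — -jas when the stem ends in a voiceless consonant (*dasbuh*, *ejit*); -ziv when the stem ends in a voiced consonant (*aov*, *maun*).
*ramtoh*: final consonant = /h/, voiceless → -jas → *ramtohjas*.
Since the final consonant of *igev* is /v/ (voiced), it takes -ziv, giving *igevziv*.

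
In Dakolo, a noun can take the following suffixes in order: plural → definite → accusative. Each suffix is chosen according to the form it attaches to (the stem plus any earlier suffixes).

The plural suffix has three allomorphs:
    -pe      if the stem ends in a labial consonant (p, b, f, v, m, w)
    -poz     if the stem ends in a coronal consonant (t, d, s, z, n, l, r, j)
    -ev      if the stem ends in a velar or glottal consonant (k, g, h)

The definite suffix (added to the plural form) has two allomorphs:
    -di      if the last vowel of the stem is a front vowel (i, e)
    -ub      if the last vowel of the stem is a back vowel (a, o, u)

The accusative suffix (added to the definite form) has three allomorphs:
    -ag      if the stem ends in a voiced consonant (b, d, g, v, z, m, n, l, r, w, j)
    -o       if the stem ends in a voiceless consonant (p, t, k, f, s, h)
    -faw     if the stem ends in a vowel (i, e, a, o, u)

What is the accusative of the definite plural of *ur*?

*ur*: final consonant = /r/, coronal → -poz → *urpoz*.
Since the last vowel of the plural form *urpoz* is /o/ (a back vowel), it takes -ub, giving *urpozub*.
The definite form *urpozub* — final sound /b/ (a voiced consonant) → -ag → *urpozubag*.

urpozubag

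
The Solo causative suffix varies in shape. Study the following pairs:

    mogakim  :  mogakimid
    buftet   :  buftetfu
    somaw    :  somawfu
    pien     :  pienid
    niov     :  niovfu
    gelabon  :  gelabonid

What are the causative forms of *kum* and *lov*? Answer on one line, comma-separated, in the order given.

kumid, lovfu

The pattern is nasality of the final consonant: -id when the stem ends in a nasal (*mogakim*, *pien*, *gelabon*); -fu when the stem ends in a non-nasal consonant (*buftet*, *somaw*, *niov*).
The final consonant of *kum* is /m/, which is a nasal, so the suffix is -id, giving *kumid*.
The final consonant of *lov* is /v/, which is non-nasal, so the suffix is -fu, giving *lovfu*.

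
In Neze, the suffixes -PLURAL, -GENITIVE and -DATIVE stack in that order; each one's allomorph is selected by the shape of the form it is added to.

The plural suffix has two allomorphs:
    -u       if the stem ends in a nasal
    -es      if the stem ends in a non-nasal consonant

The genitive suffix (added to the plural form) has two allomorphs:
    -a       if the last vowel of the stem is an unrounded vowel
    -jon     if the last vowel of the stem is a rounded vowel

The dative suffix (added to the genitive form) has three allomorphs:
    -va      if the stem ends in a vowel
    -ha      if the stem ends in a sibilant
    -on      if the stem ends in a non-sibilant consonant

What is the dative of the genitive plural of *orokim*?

*orokim* — final consonant /m/ (a nasal) → -u → *orokimu*.
The plural form *orokimu* — last vowel /u/ (a rounded vowel) → -jon → *orokimujon*.
The final sound of the genitive form *orokimujon* is /n/, which is a non-sibilant consonant, so the dative suffix is -on, giving *orokimujonon*.

orokimujonon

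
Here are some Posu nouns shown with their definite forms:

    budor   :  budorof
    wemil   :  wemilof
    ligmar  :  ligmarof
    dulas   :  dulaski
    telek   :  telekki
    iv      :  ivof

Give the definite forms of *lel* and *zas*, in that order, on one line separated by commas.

The pattern is voicing of the final consonant: -ki when the stem ends in a voiceless consonant (*dulas*, *telek*); -of when the stem ends in a voiced consonant (*budor*, *wemil*, *ligmar*, *iv*).
The final consonant of *lel* is /l/, which is voiced, so the suffix is -of, giving *lelof*.
*zas* — final consonant /s/ (voiceless) → -ki → *zaski*.

lelof, zaski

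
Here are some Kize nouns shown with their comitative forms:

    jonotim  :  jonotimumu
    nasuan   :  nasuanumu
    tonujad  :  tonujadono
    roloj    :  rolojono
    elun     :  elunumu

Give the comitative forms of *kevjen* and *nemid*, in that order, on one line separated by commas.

kevjenumu, nemidono

Looking at the final consonant of each stem: -umu when the stem ends in a nasal (*jonotim*, *nasuan*, *elun*); -ono when the stem ends in a non-nasal consonant (*tonujad*, *roloj*).
*kevjen*: final consonant = /n/, a nasal → -umu → *kevjenumu*.
The final consonant of *nemid* is /d/, which is non-nasal, so the suffix is -ono, giving *nemidono*.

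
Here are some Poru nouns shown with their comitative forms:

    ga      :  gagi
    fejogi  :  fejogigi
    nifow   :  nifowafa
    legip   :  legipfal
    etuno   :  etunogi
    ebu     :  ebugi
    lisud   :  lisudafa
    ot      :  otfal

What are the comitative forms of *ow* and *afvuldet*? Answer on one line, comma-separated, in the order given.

The alternation tracks the final sound of the stem — -fal when the stem ends in a voiceless consonant (*legip*, *ot*); -afa when the stem ends in a voiced consonant (*nifow*, *lisud*); -gi when the stem ends in a vowel (*ga*, *fejogi*, *etuno*, *ebu*).
Since the final sound of *ow* is /w/ (a voiced consonant), it takes -afa, giving *owafa*.
Since the final sound of *afvuldet* is /t/ (a voiceless consonant), it takes -fal, giving *afvuldetfal*.

owafa, afvuldetfal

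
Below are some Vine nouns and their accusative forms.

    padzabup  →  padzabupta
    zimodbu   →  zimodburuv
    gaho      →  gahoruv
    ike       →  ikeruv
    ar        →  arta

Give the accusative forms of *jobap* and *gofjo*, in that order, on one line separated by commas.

The pattern is consonant vs. vowel: -ta when the stem ends in a consonant (*padzabup*, *ar*); -ruv when the stem ends in a vowel (*zimodbu*, *gaho*, *ike*).
The final sound of *jobap* is /p/, which is a consonant, so the suffix is -ta, giving *jobapta*.
*gofjo* — final sound /o/ (a vowel) → -ruv → *gofjoruv*.

jobapta, gofjoruv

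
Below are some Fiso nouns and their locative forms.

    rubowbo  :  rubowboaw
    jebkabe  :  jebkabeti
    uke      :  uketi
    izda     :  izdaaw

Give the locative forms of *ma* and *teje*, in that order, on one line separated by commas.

The pattern is front/back vowel harmony: -ti when the last vowel of the stem is a front vowel (*jebkabe*, *uke*); -aw when the last vowel of the stem is a back vowel (*rubowbo*, *izda*).
*ma* — last vowel /a/ (a back vowel) → -aw → *maaw*.
*teje* — last vowel /e/ (a front vowel) → -ti → *tejeti*.

maaw, tejeti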